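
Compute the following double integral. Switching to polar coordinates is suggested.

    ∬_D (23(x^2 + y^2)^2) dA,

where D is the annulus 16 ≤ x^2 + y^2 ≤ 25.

The region D is 4 ≤ r ≤ 5, 0 ≤ θ ≤ 2π in polar coordinates, where x = r cos(θ), y = r sin(θ), and dA = r dr dθ.

Under the substitution, the integrand becomes 23r^4, so

    ∬_D (23(x^2 + y^2)^2) dA = ∫_{0}^{2π} ∫_{4}^{5} (23r^4) · r dr dθ.

Inner integral (in r): ∫_{4}^{5} (23r^4) · r dr = 88389/2.

Outer integral (in θ): ∫_{0}^{2π} (88389/2) dθ = 88389π.

Therefore ∬_D (23(x^2 + y^2)^2) dA = 88389π.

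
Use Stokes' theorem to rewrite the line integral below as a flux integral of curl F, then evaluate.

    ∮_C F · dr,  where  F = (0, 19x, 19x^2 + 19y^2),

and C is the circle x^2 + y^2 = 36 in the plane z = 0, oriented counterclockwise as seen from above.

Let S be the flat disk x^2 + y^2 ≤ 36 in the plane z = 0, with upward unit normal n̂ = ẑ. By Stokes' theorem,

    ∮_C F · dr = ∬_S (∇ × F) · n̂ dS = ∬_D (curl F)_z dA,

where D is the disk x^2 + y^2 ≤ 36.

Compute the curl of F = (0, 19x, 19x^2 + 19y^2):
    (∇ × F)_x = ∂F_z/∂y - ∂F_y/∂z = 38y,
    (∇ × F)_y = ∂F_x/∂z - ∂F_z/∂x = -38x,
    (∇ × F)_z = ∂F_y/∂x - ∂F_x/∂y = 19.

On z = 0, (curl F)_z = 19.

Convert to polar (x = r cos θ, y = r sin θ, dA = r dr dθ); the integrand becomes 19, so

    ∬_D (curl F)_z dA = ∫_0^{2π} ∫_0^{6} (19) · r dr dθ.

Inner (r from 0 to 6): 342.
Outer (θ from 0 to 2π): 684π.

Therefore ∮_C F · dr = 684π.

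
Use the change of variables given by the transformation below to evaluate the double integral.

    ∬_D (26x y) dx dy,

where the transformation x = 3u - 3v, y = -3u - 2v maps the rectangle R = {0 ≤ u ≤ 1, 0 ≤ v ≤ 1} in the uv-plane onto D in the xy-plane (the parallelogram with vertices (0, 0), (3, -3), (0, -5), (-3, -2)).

Compute the Jacobian determinant of (x, y) with respect to (u, v):

    ∂(x,y)/∂(u,v) = | 3  -3 | = (3)(-2) - (-3)(-3) = -15.
                   | -3  -2 |

Its absolute value is |J| = 15 (the area scaling factor).

Substituting x = 3u - 3v, y = -3u - 2v into the integrand,

    26x y → -234u^2 + 78u v + 156v^2,

so the integral becomes

    ∬_R (-234u^2 + 78u v + 156v^2) · |J| du dv = ∫_0^1 ∫_0^1 (-3510u^2 + 1170u v + 2340v^2) dv du.

Inner (v): -3510u^2 + 585u + 780.
Outer (u): -195/2.

Therefore ∬_D (26x y) dx dy = -195/2.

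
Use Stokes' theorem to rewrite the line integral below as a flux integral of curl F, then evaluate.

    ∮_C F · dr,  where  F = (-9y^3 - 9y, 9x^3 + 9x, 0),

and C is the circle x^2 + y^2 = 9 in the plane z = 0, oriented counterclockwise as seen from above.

Let S be the flat disk x^2 + y^2 ≤ 9 in the plane z = 0, with upward unit normal n̂ = ẑ. By Stokes' theorem,

    ∮_C F · dr = ∬_S (∇ × F) · n̂ dS = ∬_D (curl F)_z dA,

where D is the disk x^2 + y^2 ≤ 9.

Compute the curl of F = (-9y^3 - 9y, 9x^3 + 9x, 0):
    (∇ × F)_x = ∂F_z/∂y - ∂F_y/∂z = 0,
    (∇ × F)_y = ∂F_x/∂z - ∂F_z/∂x = 0,
    (∇ × F)_z = ∂F_y/∂x - ∂F_x/∂y = 27x^2 + 27y^2 + 18.

On z = 0, (curl F)_z = 27x^2 + 27y^2 + 18.

Convert to polar (x = r cos θ, y = r sin θ, dA = r dr dθ); the integrand becomes 27r^2 + 18, so

    ∬_D (curl F)_z dA = ∫_0^{2π} ∫_0^{3} (27r^2 + 18) · r dr dθ.

Inner (r from 0 to 3): 2511/4.
Outer (θ from 0 to 2π): 2511π/2.

Therefore ∮_C F · dr = 2511π/2.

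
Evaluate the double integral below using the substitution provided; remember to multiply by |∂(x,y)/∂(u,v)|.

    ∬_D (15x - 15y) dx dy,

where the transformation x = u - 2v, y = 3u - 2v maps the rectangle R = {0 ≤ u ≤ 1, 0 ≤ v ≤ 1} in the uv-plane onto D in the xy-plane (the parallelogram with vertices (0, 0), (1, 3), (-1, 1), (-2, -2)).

Compute the Jacobian determinant of (x, y) with respect to (u, v):

    ∂(x,y)/∂(u,v) = | 1  -2 | = (1)(-2) - (-2)(3) = 4.
                   | 3  -2 |

Its absolute value is |J| = 4 (the area scaling factor).

Substituting x = u - 2v, y = 3u - 2v into the integrand,

    15x - 15y → -30u,

so the integral becomes

    ∬_R (-30u) · |J| du dv = ∫_0^1 ∫_0^1 (-120u) dv du.

Inner (v): -120u.
Outer (u): -60.

Therefore ∬_D (15x - 15y) dx dy = -60.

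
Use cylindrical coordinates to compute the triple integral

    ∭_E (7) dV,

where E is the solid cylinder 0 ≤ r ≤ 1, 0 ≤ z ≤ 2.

In cylindrical coordinates, x = r cos(θ), y = r sin(θ), z = z, and dV = r dr dθ dz.

The integrand becomes 7, so

    ∭_E (7) dV = ∫_{0}^{2π} ∫_{0}^{1} ∫_{0}^{2} (7) · r dz dr dθ.

Inner (z): 14r.
Middle (r from 0 to 1): 7.
Outer (θ): 14π.

Therefore the triple integral equals 14π.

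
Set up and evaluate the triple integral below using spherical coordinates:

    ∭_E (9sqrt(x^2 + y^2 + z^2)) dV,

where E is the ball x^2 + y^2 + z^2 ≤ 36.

In spherical coordinates, x = ρ sin(φ) cos(θ), y = ρ sin(φ) sin(θ), z = ρ cos(φ), and dV = ρ^2 sin(φ) dρ dφ dθ.

The integrand becomes 9ρ, so

    ∭_E (9sqrt(x^2 + y^2 + z^2)) dV = ∫_{0}^{2π} ∫_{0}^{π} ∫_{0}^{6} (9ρ) · ρ^2 sin(φ) dρ dφ dθ.

Inner (ρ): 2916sin(φ).
Middle (φ): 5832.
Outer (θ): 11664π.

Therefore the triple integral equals 11664π.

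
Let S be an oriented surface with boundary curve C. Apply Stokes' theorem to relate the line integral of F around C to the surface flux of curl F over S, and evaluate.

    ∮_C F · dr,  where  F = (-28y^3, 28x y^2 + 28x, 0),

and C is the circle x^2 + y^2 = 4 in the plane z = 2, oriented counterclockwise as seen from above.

Let S be the flat disk x^2 + y^2 ≤ 4 in the plane z = 2, with upward unit normal n̂ = ẑ. By Stokes' theorem,

    ∮_C F · dr = ∬_S (∇ × F) · n̂ dS = ∬_D (curl F)_z dA,

where D is the disk x^2 + y^2 ≤ 4.

Compute the curl of F = (-28y^3, 28x y^2 + 28x, 0):
    (∇ × F)_x = ∂F_z/∂y - ∂F_y/∂z = 0,
    (∇ × F)_y = ∂F_x/∂z - ∂F_z/∂x = 0,
    (∇ × F)_z = ∂F_y/∂x - ∂F_x/∂y = 112y^2 + 28.

On z = 2, (curl F)_z = 112y^2 + 28.

Convert to polar (x = r cos θ, y = r sin θ, dA = r dr dθ); the integrand becomes 112r^2sin(θ)^2 + 28, so

    ∬_D (curl F)_z dA = ∫_0^{2π} ∫_0^{2} (112r^2sin(θ)^2 + 28) · r dr dθ.

Inner (r from 0 to 2): 448sin(θ)^2 + 56.
Outer (θ from 0 to 2π): 560π.

Therefore ∮_C F · dr = 560π.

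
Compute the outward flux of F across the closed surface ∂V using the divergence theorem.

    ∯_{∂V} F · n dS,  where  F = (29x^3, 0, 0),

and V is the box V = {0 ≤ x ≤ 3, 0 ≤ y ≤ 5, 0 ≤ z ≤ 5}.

By the divergence theorem,

    ∯_{∂V} F · n dS = ∭_V (∇ · F) dV.

Compute the divergence:
    ∇ · F = ∂F_x/∂x + ∂F_y/∂y + ∂F_z/∂z = 87x^2 + 0 + 0 = 87x^2.

V is a rectangular box, so dV = dx dy dz with 0 ≤ x ≤ 3, 0 ≤ y ≤ 5, 0 ≤ z ≤ 5.

Integrate (87x^2) over V as an iterated integral:

    ∭_V (∇·F) dV = ∫_0^{3} ∫_0^{5} ∫_0^{5} (87x^2) dz dy dx.

Inner (z from 0 to 5): 435x^2.
Middle (y from 0 to 5): 2175x^2.
Outer (x from 0 to 3): 19575.

Therefore ∯_{∂V} F · n dS = 19575.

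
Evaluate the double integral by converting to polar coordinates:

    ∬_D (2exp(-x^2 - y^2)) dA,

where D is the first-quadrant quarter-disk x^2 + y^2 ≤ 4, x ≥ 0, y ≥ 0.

The region D is 0 ≤ r ≤ 2, 0 ≤ θ ≤ π/2 in polar coordinates, where x = r cos(θ), y = r sin(θ), and dA = r dr dθ.

Under the substitution, the integrand becomes 2exp(-r^2), so

    ∬_D (2exp(-x^2 - y^2)) dA = ∫_{0}^{π/2} ∫_{0}^{2} (2exp(-r^2)) · r dr dθ.

Inner integral (in r): ∫_{0}^{2} (2exp(-r^2)) · r dr = 1 - exp(-4).

Outer integral (in θ): ∫_{0}^{π/2} (1 - exp(-4)) dθ = -π exp(-4)/2 + π/2.

Therefore ∬_D (2exp(-x^2 - y^2)) dA = -π exp(-4)/2 + π/2.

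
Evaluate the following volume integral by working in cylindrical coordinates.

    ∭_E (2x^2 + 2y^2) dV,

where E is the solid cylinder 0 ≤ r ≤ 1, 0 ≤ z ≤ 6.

In cylindrical coordinates, x = r cos(θ), y = r sin(θ), z = z, and dV = r dr dθ dz.

The integrand becomes 2r^2, so

    ∭_E (2x^2 + 2y^2) dV = ∫_{0}^{2π} ∫_{0}^{1} ∫_{0}^{6} (2r^2) · r dz dr dθ.

Inner (z): 12r^3.
Middle (r from 0 to 1): 3.
Outer (θ): 6π.

Therefore the triple integral equals 6π.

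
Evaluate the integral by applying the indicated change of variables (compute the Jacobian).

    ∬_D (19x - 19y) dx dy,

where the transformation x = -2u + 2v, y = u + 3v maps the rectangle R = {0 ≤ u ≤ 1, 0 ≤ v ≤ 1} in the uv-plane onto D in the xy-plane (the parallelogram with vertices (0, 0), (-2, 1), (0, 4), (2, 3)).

Compute the Jacobian determinant of (x, y) with respect to (u, v):

    ∂(x,y)/∂(u,v) = | -2  2 | = (-2)(3) - (2)(1) = -8.
                   | 1  3 |

Its absolute value is |J| = 8 (the area scaling factor).

Substituting x = -2u + 2v, y = u + 3v into the integrand,

    19x - 19y → -57u - 19v,

so the integral becomes

    ∬_R (-57u - 19v) · |J| du dv = ∫_0^1 ∫_0^1 (-456u - 152v) dv du.

Inner (v): -456u - 76.
Outer (u): -304.

Therefore ∬_D (19x - 19y) dx dy = -304.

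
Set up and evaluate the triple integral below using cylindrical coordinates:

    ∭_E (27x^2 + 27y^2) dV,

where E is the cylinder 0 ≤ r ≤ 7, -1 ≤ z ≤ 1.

In cylindrical coordinates, x = r cos(θ), y = r sin(θ), z = z, and dV = r dr dθ dz.

The integrand becomes 27r^2, so

    ∭_E (27x^2 + 27y^2) dV = ∫_{0}^{2π} ∫_{0}^{7} ∫_{-1}^{1} (27r^2) · r dz dr dθ.

Inner (z): 54r^3.
Middle (r from 0 to 7): 64827/2.
Outer (θ): 64827π.

Therefore the triple integral equals 64827π.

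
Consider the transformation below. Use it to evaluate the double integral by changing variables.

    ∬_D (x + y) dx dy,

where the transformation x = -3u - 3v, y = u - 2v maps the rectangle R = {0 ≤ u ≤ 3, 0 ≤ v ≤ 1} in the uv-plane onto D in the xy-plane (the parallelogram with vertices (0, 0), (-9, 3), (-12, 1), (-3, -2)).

Compute the Jacobian determinant of (x, y) with respect to (u, v):

    ∂(x,y)/∂(u,v) = | -3  -3 | = (-3)(-2) - (-3)(1) = 9.
                   | 1  -2 |

Its absolute value is |J| = 9 (the area scaling factor).

Substituting x = -3u - 3v, y = u - 2v into the integrand,

    x + y → -2u - 5v,

so the integral becomes

    ∬_R (-2u - 5v) · |J| du dv = ∫_0^3 ∫_0^1 (-18u - 45v) dv du.

Inner (v): -18u - 45/2.
Outer (u): -297/2.

Therefore ∬_D (x + y) dx dy = -297/2.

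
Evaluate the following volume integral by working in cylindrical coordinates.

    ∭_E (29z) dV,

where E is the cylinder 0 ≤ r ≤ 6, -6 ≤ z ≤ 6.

In cylindrical coordinates, x = r cos(θ), y = r sin(θ), z = z, and dV = r dr dθ dz.

The integrand becomes 29z, so

    ∭_E (29z) dV = ∫_{0}^{2π} ∫_{0}^{6} ∫_{-6}^{6} (29z) · r dz dr dθ.

Inner (z): 0.
Middle (r from 0 to 6): 0.
Outer (θ): 0.

Therefore the triple integral equals 0.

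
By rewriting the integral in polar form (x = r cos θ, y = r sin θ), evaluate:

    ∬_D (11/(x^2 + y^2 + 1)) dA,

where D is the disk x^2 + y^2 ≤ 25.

The region D is 0 ≤ r ≤ 5, 0 ≤ θ ≤ 2π in polar coordinates, where x = r cos(θ), y = r sin(θ), and dA = r dr dθ.

Under the substitution, the integrand becomes 11/(r^2 + 1), so

    ∬_D (11/(x^2 + y^2 + 1)) dA = ∫_{0}^{2π} ∫_{0}^{5} (11/(r^2 + 1)) · r dr dθ.

Inner integral (in r): ∫_{0}^{5} (11/(r^2 + 1)) · r dr = 11log(26)/2.

Outer integral (in θ): ∫_{0}^{2π} (11log(26)/2) dθ = 11π log(26).

Therefore ∬_D (11/(x^2 + y^2 + 1)) dA = 11π log(26).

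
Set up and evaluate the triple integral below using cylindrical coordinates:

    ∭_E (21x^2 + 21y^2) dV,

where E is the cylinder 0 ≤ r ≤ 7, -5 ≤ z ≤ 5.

In cylindrical coordinates, x = r cos(θ), y = r sin(θ), z = z, and dV = r dr dθ dz.

The integrand becomes 21r^2, so

    ∭_E (21x^2 + 21y^2) dV = ∫_{0}^{2π} ∫_{0}^{7} ∫_{-5}^{5} (21r^2) · r dz dr dθ.

Inner (z): 210r^3.
Middle (r from 0 to 7): 252105/2.
Outer (θ): 252105π.

Therefore the triple integral equals 252105π.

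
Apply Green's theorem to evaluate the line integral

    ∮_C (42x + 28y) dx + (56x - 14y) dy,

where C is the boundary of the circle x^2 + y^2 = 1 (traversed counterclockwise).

Green's theorem converts the closed line integral into a double integral over the enclosed region D:

    ∮_C P dx + Q dy = ∬_D (∂Q/∂x - ∂P/∂y) dA.

Here P = 42x + 28y, Q = 56x - 14y, so

    ∂Q/∂x = 56,    ∂P/∂y = 28,
    ∂Q/∂x - ∂P/∂y = 28.

D is the region x^2 + y^2 ≤ 1. Evaluating the double integral:

In polar coordinates (x = r cos θ, y = r sin θ, dA = r dr dθ) the integrand becomes 28, so

    ∬_D (28) dA = ∫_0^{2π} ∫_0^{1} (28) · r dr dθ.

Inner (r from 0 to 1): 14.
Outer (θ from 0 to 2π): 28π.

Therefore ∮_C P dx + Q dy = 28π.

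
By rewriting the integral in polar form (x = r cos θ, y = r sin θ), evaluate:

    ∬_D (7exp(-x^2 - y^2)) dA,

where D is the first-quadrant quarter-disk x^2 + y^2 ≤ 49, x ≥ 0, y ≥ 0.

The region D is 0 ≤ r ≤ 7, 0 ≤ θ ≤ π/2 in polar coordinates, where x = r cos(θ), y = r sin(θ), and dA = r dr dθ.

Under the substitution, the integrand becomes 7exp(-r^2), so

    ∬_D (7exp(-x^2 - y^2)) dA = ∫_{0}^{π/2} ∫_{0}^{7} (7exp(-r^2)) · r dr dθ.

Inner integral (in r): ∫_{0}^{7} (7exp(-r^2)) · r dr = 7/2 - 7exp(-49)/2.

Outer integral (in θ): ∫_{0}^{π/2} (7/2 - 7exp(-49)/2) dθ = -7π (1 - exp(49))exp(-49)/4.

Therefore ∬_D (7exp(-x^2 - y^2)) dA = -7π (1 - exp(49))exp(-49)/4.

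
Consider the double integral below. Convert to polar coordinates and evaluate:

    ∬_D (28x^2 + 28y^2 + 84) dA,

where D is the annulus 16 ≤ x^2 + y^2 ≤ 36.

The region D is 4 ≤ r ≤ 6, 0 ≤ θ ≤ 2π in polar coordinates, where x = r cos(θ), y = r sin(θ), and dA = r dr dθ.

Under the substitution, the integrand becomes 28r^2 + 84, so

    ∬_D (28x^2 + 28y^2 + 84) dA = ∫_{0}^{2π} ∫_{4}^{6} (28r^2 + 84) · r dr dθ.

Inner integral (in r): ∫_{4}^{6} (28r^2 + 84) · r dr = 8120.

Outer integral (in θ): ∫_{0}^{2π} (8120) dθ = 16240π.

Therefore ∬_D (28x^2 + 28y^2 + 84) dA = 16240π.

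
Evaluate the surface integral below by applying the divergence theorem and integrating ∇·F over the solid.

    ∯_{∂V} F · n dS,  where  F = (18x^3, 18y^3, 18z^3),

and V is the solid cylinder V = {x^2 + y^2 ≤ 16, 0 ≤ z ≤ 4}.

By the divergence theorem,

    ∯_{∂V} F · n dS = ∭_V (∇ · F) dV.

Compute the divergence:
    ∇ · F = ∂F_x/∂x + ∂F_y/∂y + ∂F_z/∂z = 54x^2 + 54y^2 + 54z^2.

In cylindrical coordinates, x = r cos(θ), y = r sin(θ), z = z, dV = r dr dθ dz, with 0 ≤ r ≤ 4, 0 ≤ θ ≤ 2π, 0 ≤ z ≤ 4.

The integrand, after substitution and multiplying by the volume element, becomes (54r^2 + 54z^2) · r, so

    ∭_V (∇·F) dV = ∫_0^{2π} ∫_0^{4} ∫_0^{4} (54r^2 + 54z^2) · r dz dr dθ.

Inner (z from 0 to 4): 216r^3 + 1152r.
Middle (r from 0 to 4): 23040.
Outer (θ from 0 to 2π): 46080π.

Therefore ∯_{∂V} F · n dS = 46080π.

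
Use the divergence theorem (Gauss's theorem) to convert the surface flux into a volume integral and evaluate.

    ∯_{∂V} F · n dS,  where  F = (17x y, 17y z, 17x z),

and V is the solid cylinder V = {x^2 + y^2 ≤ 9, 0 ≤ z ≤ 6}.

By the divergence theorem,

    ∯_{∂V} F · n dS = ∭_V (∇ · F) dV.

Compute the divergence:
    ∇ · F = ∂F_x/∂x + ∂F_y/∂y + ∂F_z/∂z = 17y + 17z + 17x = 17x + 17y + 17z.

In cylindrical coordinates, x = r cos(θ), y = r sin(θ), z = z, dV = r dr dθ dz, with 0 ≤ r ≤ 3, 0 ≤ θ ≤ 2π, 0 ≤ z ≤ 6.

The integrand, after substitution and multiplying by the volume element, becomes (17sqrt(2)r sin(θ + π/4) + 17z) · r, so

    ∭_V (∇·F) dV = ∫_0^{2π} ∫_0^{3} ∫_0^{6} (17sqrt(2)r sin(θ + π/4) + 17z) · r dz dr dθ.

Inner (z from 0 to 6): 102r (sqrt(2)r sin(θ + π/4) + 3).
Middle (r from 0 to 3): 918sqrt(2)sin(θ + π/4) + 1377.
Outer (θ from 0 to 2π): 2754π.

Therefore ∯_{∂V} F · n dS = 2754π.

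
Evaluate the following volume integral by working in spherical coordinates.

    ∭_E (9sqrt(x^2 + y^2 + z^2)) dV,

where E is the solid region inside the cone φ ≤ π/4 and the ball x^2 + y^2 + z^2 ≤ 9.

In spherical coordinates, x = ρ sin(φ) cos(θ), y = ρ sin(φ) sin(θ), z = ρ cos(φ), and dV = ρ^2 sin(φ) dρ dφ dθ.

The integrand becomes 9ρ, so

    ∭_E (9sqrt(x^2 + y^2 + z^2)) dV = ∫_{0}^{2π} ∫_{0}^{π/4} ∫_{0}^{3} (9ρ) · ρ^2 sin(φ) dρ dφ dθ.

Inner (ρ): 729sin(φ)/4.
Middle (φ): 729/4 - 729sqrt(2)/8.
Outer (θ): 729π (2 - sqrt(2))/4.

Therefore the triple integral equals 729π (2 - sqrt(2))/4.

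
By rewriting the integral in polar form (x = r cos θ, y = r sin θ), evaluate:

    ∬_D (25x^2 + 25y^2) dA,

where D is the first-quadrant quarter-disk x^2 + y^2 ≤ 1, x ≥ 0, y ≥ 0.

The region D is 0 ≤ r ≤ 1, 0 ≤ θ ≤ π/2 in polar coordinates, where x = r cos(θ), y = r sin(θ), and dA = r dr dθ.

Under the substitution, the integrand becomes 25r^2, so

    ∬_D (25x^2 + 25y^2) dA = ∫_{0}^{π/2} ∫_{0}^{1} (25r^2) · r dr dθ.

Inner integral (in r): ∫_{0}^{1} (25r^2) · r dr = 25/4.

Outer integral (in θ): ∫_{0}^{π/2} (25/4) dθ = 25π/8.

Therefore ∬_D (25x^2 + 25y^2) dA = 25π/8.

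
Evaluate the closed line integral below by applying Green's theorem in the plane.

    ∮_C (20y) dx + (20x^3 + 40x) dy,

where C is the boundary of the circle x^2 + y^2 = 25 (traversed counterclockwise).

Green's theorem converts the closed line integral into a double integral over the enclosed region D:

    ∮_C P dx + Q dy = ∬_D (∂Q/∂x - ∂P/∂y) dA.

Here P = 20y, Q = 20x^3 + 40x, so

    ∂Q/∂x = 60x^2 + 40,    ∂P/∂y = 20,
    ∂Q/∂x - ∂P/∂y = 60x^2 + 20.

D is the region x^2 + y^2 ≤ 25. Evaluating the double integral:

In polar coordinates (x = r cos θ, y = r sin θ, dA = r dr dθ) the integrand becomes 60r^2cos(θ)^2 + 20, so

    ∬_D (60x^2 + 20) dA = ∫_0^{2π} ∫_0^{5} (60r^2cos(θ)^2 + 20) · r dr dθ.

Inner (r from 0 to 5): 9375cos(θ)^2 + 250.
Outer (θ from 0 to 2π): 9875π.

Therefore ∮_C P dx + Q dy = 9875π.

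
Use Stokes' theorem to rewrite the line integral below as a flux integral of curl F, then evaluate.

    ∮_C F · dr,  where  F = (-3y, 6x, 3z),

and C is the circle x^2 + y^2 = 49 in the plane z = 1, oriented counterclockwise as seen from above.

Let S be the flat disk x^2 + y^2 ≤ 49 in the plane z = 1, with upward unit normal n̂ = ẑ. By Stokes' theorem,

    ∮_C F · dr = ∬_S (∇ × F) · n̂ dS = ∬_D (curl F)_z dA,

where D is the disk x^2 + y^2 ≤ 49.

Compute the curl of F = (-3y, 6x, 3z):
    (∇ × F)_x = ∂F_z/∂y - ∂F_y/∂z = 0,
    (∇ × F)_y = ∂F_x/∂z - ∂F_z/∂x = 0,
    (∇ × F)_z = ∂F_y/∂x - ∂F_x/∂y = 9.

On z = 1, (curl F)_z = 9.

Convert to polar (x = r cos θ, y = r sin θ, dA = r dr dθ); the integrand becomes 9, so

    ∬_D (curl F)_z dA = ∫_0^{2π} ∫_0^{7} (9) · r dr dθ.

Inner (r from 0 to 7): 441/2.
Outer (θ from 0 to 2π): 441π.

Therefore ∮_C F · dr = 441π.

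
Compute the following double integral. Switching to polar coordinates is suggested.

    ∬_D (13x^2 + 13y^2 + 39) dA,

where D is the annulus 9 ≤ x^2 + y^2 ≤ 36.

The region D is 3 ≤ r ≤ 6, 0 ≤ θ ≤ 2π in polar coordinates, where x = r cos(θ), y = r sin(θ), and dA = r dr dθ.

Under the substitution, the integrand becomes 13r^2 + 39, so

    ∬_D (13x^2 + 13y^2 + 39) dA = ∫_{0}^{2π} ∫_{3}^{6} (13r^2 + 39) · r dr dθ.

Inner integral (in r): ∫_{3}^{6} (13r^2 + 39) · r dr = 17901/4.

Outer integral (in θ): ∫_{0}^{2π} (17901/4) dθ = 17901π/2.

Therefore ∬_D (13x^2 + 13y^2 + 39) dA = 17901π/2.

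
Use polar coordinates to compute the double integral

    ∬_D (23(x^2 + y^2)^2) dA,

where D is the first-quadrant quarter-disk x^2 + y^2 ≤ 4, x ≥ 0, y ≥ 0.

The region D is 0 ≤ r ≤ 2, 0 ≤ θ ≤ π/2 in polar coordinates, where x = r cos(θ), y = r sin(θ), and dA = r dr dθ.

Under the substitution, the integrand becomes 23r^4, so

    ∬_D (23(x^2 + y^2)^2) dA = ∫_{0}^{π/2} ∫_{0}^{2} (23r^4) · r dr dθ.

Inner integral (in r): ∫_{0}^{2} (23r^4) · r dr = 736/3.

Outer integral (in θ): ∫_{0}^{π/2} (736/3) dθ = 368π/3.

Therefore ∬_D (23(x^2 + y^2)^2) dA = 368π/3.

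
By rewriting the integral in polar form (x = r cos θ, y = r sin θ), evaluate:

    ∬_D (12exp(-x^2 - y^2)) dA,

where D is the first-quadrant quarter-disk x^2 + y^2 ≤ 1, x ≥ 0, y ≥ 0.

The region D is 0 ≤ r ≤ 1, 0 ≤ θ ≤ π/2 in polar coordinates, where x = r cos(θ), y = r sin(θ), and dA = r dr dθ.

Under the substitution, the integrand becomes 12exp(-r^2), so

    ∬_D (12exp(-x^2 - y^2)) dA = ∫_{0}^{π/2} ∫_{0}^{1} (12exp(-r^2)) · r dr dθ.

Inner integral (in r): ∫_{0}^{1} (12exp(-r^2)) · r dr = 6 - 6exp(-1).

Outer integral (in θ): ∫_{0}^{π/2} (6 - 6exp(-1)) dθ = -3π exp(-1) + 3π.

Therefore ∬_D (12exp(-x^2 - y^2)) dA = -3π exp(-1) + 3π.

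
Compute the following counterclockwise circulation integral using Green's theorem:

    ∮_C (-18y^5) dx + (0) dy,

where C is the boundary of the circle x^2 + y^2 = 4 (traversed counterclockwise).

Green's theorem converts the closed line integral into a double integral over the enclosed region D:

    ∮_C P dx + Q dy = ∬_D (∂Q/∂x - ∂P/∂y) dA.

Here P = -18y^5, Q = 0, so

    ∂Q/∂x = 0,    ∂P/∂y = -90y^4,
    ∂Q/∂x - ∂P/∂y = 90y^4.

D is the region x^2 + y^2 ≤ 4. Evaluating the double integral:

In polar coordinates (x = r cos θ, y = r sin θ, dA = r dr dθ) the integrand becomes 90r^4sin(θ)^4, so

    ∬_D (90y^4) dA = ∫_0^{2π} ∫_0^{2} (90r^4sin(θ)^4) · r dr dθ.

Inner (r from 0 to 2): 960sin(θ)^4.
Outer (θ from 0 to 2π): 720π.

Therefore ∮_C P dx + Q dy = 720π.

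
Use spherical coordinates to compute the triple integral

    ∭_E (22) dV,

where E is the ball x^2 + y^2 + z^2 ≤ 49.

In spherical coordinates, x = ρ sin(φ) cos(θ), y = ρ sin(φ) sin(θ), z = ρ cos(φ), and dV = ρ^2 sin(φ) dρ dφ dθ.

The integrand becomes 22, so

    ∭_E (22) dV = ∫_{0}^{2π} ∫_{0}^{π} ∫_{0}^{7} (22) · ρ^2 sin(φ) dρ dφ dθ.

Inner (ρ): 7546sin(φ)/3.
Middle (φ): 15092/3.
Outer (θ): 30184π/3.

Therefore the triple integral equals 30184π/3.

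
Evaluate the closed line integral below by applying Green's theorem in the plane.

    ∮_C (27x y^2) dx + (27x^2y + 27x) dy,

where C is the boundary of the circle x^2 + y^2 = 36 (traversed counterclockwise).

Green's theorem converts the closed line integral into a double integral over the enclosed region D:

    ∮_C P dx + Q dy = ∬_D (∂Q/∂x - ∂P/∂y) dA.

Here P = 27x y^2, Q = 27x^2y + 27x, so

    ∂Q/∂x = 54x y + 27,    ∂P/∂y = 54x y,
    ∂Q/∂x - ∂P/∂y = 27.

D is the region x^2 + y^2 ≤ 36. Evaluating the double integral:

In polar coordinates (x = r cos θ, y = r sin θ, dA = r dr dθ) the integrand becomes 27, so

    ∬_D (27) dA = ∫_0^{2π} ∫_0^{6} (27) · r dr dθ.

Inner (r from 0 to 6): 486.
Outer (θ from 0 to 2π): 972π.

Therefore ∮_C P dx + Q dy = 972π.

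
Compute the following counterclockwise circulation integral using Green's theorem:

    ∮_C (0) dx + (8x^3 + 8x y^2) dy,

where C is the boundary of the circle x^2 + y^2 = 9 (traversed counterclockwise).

Green's theorem converts the closed line integral into a double integral over the enclosed region D:

    ∮_C P dx + Q dy = ∬_D (∂Q/∂x - ∂P/∂y) dA.

Here P = 0, Q = 8x^3 + 8x y^2, so

    ∂Q/∂x = 24x^2 + 8y^2,    ∂P/∂y = 0,
    ∂Q/∂x - ∂P/∂y = 24x^2 + 8y^2.

D is the region x^2 + y^2 ≤ 9. Evaluating the double integral:

In polar coordinates (x = r cos θ, y = r sin θ, dA = r dr dθ) the integrand becomes 8r^2(cos(2θ) + 2), so

    ∬_D (24x^2 + 8y^2) dA = ∫_0^{2π} ∫_0^{3} (8r^2(cos(2θ) + 2)) · r dr dθ.

Inner (r from 0 to 3): 162cos(2θ) + 324.
Outer (θ from 0 to 2π): 648π.

Therefore ∮_C P dx + Q dy = 648π.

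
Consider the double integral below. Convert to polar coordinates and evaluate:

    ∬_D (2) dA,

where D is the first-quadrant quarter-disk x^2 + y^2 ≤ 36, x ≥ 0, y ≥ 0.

The region D is 0 ≤ r ≤ 6, 0 ≤ θ ≤ π/2 in polar coordinates, where x = r cos(θ), y = r sin(θ), and dA = r dr dθ.

Under the substitution, the integrand becomes 2, so

    ∬_D (2) dA = ∫_{0}^{π/2} ∫_{0}^{6} (2) · r dr dθ.

Inner integral (in r): ∫_{0}^{6} (2) · r dr = 36.

Outer integral (in θ): ∫_{0}^{π/2} (36) dθ = 18π.

Therefore ∬_D (2) dA = 18π.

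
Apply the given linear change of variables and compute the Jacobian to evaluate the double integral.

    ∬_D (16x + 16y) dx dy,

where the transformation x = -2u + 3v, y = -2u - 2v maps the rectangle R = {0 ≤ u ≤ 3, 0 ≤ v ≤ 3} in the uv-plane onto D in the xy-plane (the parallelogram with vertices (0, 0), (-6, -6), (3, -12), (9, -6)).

Compute the Jacobian determinant of (x, y) with respect to (u, v):

    ∂(x,y)/∂(u,v) = | -2  3 | = (-2)(-2) - (3)(-2) = 10.
                   | -2  -2 |

Its absolute value is |J| = 10 (the area scaling factor).

Substituting x = -2u + 3v, y = -2u - 2v into the integrand,

    16x + 16y → -64u + 16v,

so the integral becomes

    ∬_R (-64u + 16v) · |J| du dv = ∫_0^3 ∫_0^3 (-640u + 160v) dv du.

Inner (v): 720 - 1920u.
Outer (u): -6480.

Therefore ∬_D (16x + 16y) dx dy = -6480.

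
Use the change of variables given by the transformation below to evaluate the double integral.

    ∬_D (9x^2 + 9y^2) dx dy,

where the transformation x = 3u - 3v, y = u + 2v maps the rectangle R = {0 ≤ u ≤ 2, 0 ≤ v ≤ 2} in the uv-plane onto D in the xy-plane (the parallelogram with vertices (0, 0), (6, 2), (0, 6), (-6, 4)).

Compute the Jacobian determinant of (x, y) with respect to (u, v):

    ∂(x,y)/∂(u,v) = | 3  -3 | = (3)(2) - (-3)(1) = 9.
                   | 1  2 |

Its absolute value is |J| = 9 (the area scaling factor).

Substituting x = 3u - 3v, y = u + 2v into the integrand,

    9x^2 + 9y^2 → 90u^2 - 126u v + 117v^2,

so the integral becomes

    ∬_R (90u^2 - 126u v + 117v^2) · |J| du dv = ∫_0^2 ∫_0^2 (810u^2 - 1134u v + 1053v^2) dv du.

Inner (v): 1620u^2 - 2268u + 2808.
Outer (u): 5400.

Therefore ∬_D (9x^2 + 9y^2) dx dy = 5400.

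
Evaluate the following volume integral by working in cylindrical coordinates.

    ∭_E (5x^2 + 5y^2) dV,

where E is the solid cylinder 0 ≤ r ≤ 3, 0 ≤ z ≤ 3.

In cylindrical coordinates, x = r cos(θ), y = r sin(θ), z = z, and dV = r dr dθ dz.

The integrand becomes 5r^2, so

    ∭_E (5x^2 + 5y^2) dV = ∫_{0}^{2π} ∫_{0}^{3} ∫_{0}^{3} (5r^2) · r dz dr dθ.

Inner (z): 15r^3.
Middle (r from 0 to 3): 1215/4.
Outer (θ): 1215π/2.

Therefore the triple integral equals 1215π/2.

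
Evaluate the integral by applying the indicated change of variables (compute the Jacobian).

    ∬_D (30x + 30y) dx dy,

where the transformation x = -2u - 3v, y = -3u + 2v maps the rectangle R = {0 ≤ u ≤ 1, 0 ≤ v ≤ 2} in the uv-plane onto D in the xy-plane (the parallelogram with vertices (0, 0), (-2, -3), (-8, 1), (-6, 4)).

Compute the Jacobian determinant of (x, y) with respect to (u, v):

    ∂(x,y)/∂(u,v) = | -2  -3 | = (-2)(2) - (-3)(-3) = -13.
                   | -3  2 |

Its absolute value is |J| = 13 (the area scaling factor).

Substituting x = -2u - 3v, y = -3u + 2v into the integrand,

    30x + 30y → -150u - 30v,

so the integral becomes

    ∬_R (-150u - 30v) · |J| du dv = ∫_0^1 ∫_0^2 (-1950u - 390v) dv du.

Inner (v): -3900u - 780.
Outer (u): -2730.

Therefore ∬_D (30x + 30y) dx dy = -2730.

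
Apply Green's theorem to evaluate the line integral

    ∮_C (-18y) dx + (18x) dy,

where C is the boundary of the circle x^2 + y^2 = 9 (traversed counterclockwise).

Green's theorem converts the closed line integral into a double integral over the enclosed region D:

    ∮_C P dx + Q dy = ∬_D (∂Q/∂x - ∂P/∂y) dA.

Here P = -18y, Q = 18x, so

    ∂Q/∂x = 18,    ∂P/∂y = -18,
    ∂Q/∂x - ∂P/∂y = 36.

D is the region x^2 + y^2 ≤ 9. Evaluating the double integral:

In polar coordinates (x = r cos θ, y = r sin θ, dA = r dr dθ) the integrand becomes 36, so

    ∬_D (36) dA = ∫_0^{2π} ∫_0^{3} (36) · r dr dθ.

Inner (r from 0 to 3): 162.
Outer (θ from 0 to 2π): 324π.

Therefore ∮_C P dx + Q dy = 324π.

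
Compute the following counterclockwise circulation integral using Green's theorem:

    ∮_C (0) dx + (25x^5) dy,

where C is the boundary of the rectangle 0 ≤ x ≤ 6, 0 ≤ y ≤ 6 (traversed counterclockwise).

Green's theorem converts the closed line integral into a double integral over the enclosed region D:

    ∮_C P dx + Q dy = ∬_D (∂Q/∂x - ∂P/∂y) dA.

Here P = 0, Q = 25x^5, so

    ∂Q/∂x = 125x^4,    ∂P/∂y = 0,
    ∂Q/∂x - ∂P/∂y = 125x^4.

D is the region 0 ≤ x ≤ 6, 0 ≤ y ≤ 6. Evaluating the double integral:

    ∬_D (125x^4) dA = ∫_0^{6} ∫_0^{6} (125x^4) dy dx.

Inner (y from 0 to 6): 750x^4.
Outer (x from 0 to 6): 1166400.

Therefore ∮_C P dx + Q dy = 1166400.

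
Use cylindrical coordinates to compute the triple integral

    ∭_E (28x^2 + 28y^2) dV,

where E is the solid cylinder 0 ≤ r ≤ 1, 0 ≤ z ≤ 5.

In cylindrical coordinates, x = r cos(θ), y = r sin(θ), z = z, and dV = r dr dθ dz.

The integrand becomes 28r^2, so

    ∭_E (28x^2 + 28y^2) dV = ∫_{0}^{2π} ∫_{0}^{1} ∫_{0}^{5} (28r^2) · r dz dr dθ.

Inner (z): 140r^3.
Middle (r from 0 to 1): 35.
Outer (θ): 70π.

Therefore the triple integral equals 70π.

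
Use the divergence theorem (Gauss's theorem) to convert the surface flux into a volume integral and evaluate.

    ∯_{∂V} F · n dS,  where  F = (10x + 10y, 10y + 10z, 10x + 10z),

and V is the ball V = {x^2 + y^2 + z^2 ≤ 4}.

By the divergence theorem,

    ∯_{∂V} F · n dS = ∭_V (∇ · F) dV.

Compute the divergence:
    ∇ · F = ∂F_x/∂x + ∂F_y/∂y + ∂F_z/∂z = 10 + 10 + 10 = 30.

In spherical coordinates, x = ρ sin(φ) cos(θ), y = ρ sin(φ) sin(θ), z = ρ cos(φ), dV = ρ^2 sin(φ) dρ dφ dθ, with 0 ≤ ρ ≤ 2, 0 ≤ φ ≤ π, 0 ≤ θ ≤ 2π.

The integrand, after substitution and multiplying by the volume element, becomes (30) · ρ^2 sin(φ), so

    ∭_V (∇·F) dV = ∫_0^{2π} ∫_0^{π} ∫_0^{2} (30) · ρ^2 sin(φ) dρ dφ dθ.

Inner (ρ from 0 to 2): 80sin(φ).
Middle (φ from 0 to π): 160.
Outer (θ from 0 to 2π): 320π.

Therefore ∯_{∂V} F · n dS = 320π.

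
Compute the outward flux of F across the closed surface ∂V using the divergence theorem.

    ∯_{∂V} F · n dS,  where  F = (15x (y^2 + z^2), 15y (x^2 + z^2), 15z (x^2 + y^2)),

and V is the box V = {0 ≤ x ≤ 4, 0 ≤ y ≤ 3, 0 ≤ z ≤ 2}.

By the divergence theorem,

    ∯_{∂V} F · n dS = ∭_V (∇ · F) dV.

Compute the divergence:
    ∇ · F = ∂F_x/∂x + ∂F_y/∂y + ∂F_z/∂z = 15y^2 + 15z^2 + 15x^2 + 15z^2 + 15x^2 + 15y^2 = 30x^2 + 30y^2 + 30z^2.

V is a rectangular box, so dV = dx dy dz with 0 ≤ x ≤ 4, 0 ≤ y ≤ 3, 0 ≤ z ≤ 2.

Integrate (30x^2 + 30y^2 + 30z^2) over V as an iterated integral:

    ∭_V (∇·F) dV = ∫_0^{4} ∫_0^{3} ∫_0^{2} (30x^2 + 30y^2 + 30z^2) dz dy dx.

Inner (z from 0 to 2): 60x^2 + 60y^2 + 80.
Middle (y from 0 to 3): 180x^2 + 780.
Outer (x from 0 to 4): 6960.

Therefore ∯_{∂V} F · n dS = 6960.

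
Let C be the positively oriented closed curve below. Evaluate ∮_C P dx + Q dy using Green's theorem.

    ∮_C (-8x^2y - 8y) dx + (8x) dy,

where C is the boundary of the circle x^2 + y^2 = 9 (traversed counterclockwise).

Green's theorem converts the closed line integral into a double integral over the enclosed region D:

    ∮_C P dx + Q dy = ∬_D (∂Q/∂x - ∂P/∂y) dA.

Here P = -8x^2y - 8y, Q = 8x, so

    ∂Q/∂x = 8,    ∂P/∂y = -8x^2 - 8,
    ∂Q/∂x - ∂P/∂y = 8x^2 + 16.

D is the region x^2 + y^2 ≤ 9. Evaluating the double integral:

In polar coordinates (x = r cos θ, y = r sin θ, dA = r dr dθ) the integrand becomes 8r^2cos(θ)^2 + 16, so

    ∬_D (8x^2 + 16) dA = ∫_0^{2π} ∫_0^{3} (8r^2cos(θ)^2 + 16) · r dr dθ.

Inner (r from 0 to 3): 162cos(θ)^2 + 72.
Outer (θ from 0 to 2π): 306π.

Therefore ∮_C P dx + Q dy = 306π.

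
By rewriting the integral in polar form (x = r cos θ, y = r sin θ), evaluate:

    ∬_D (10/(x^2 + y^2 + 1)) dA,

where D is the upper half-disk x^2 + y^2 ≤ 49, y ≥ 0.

The region D is 0 ≤ r ≤ 7, 0 ≤ θ ≤ π in polar coordinates, where x = r cos(θ), y = r sin(θ), and dA = r dr dθ.

Under the substitution, the integrand becomes 10/(r^2 + 1), so

    ∬_D (10/(x^2 + y^2 + 1)) dA = ∫_{0}^{π} ∫_{0}^{7} (10/(r^2 + 1)) · r dr dθ.

Inner integral (in r): ∫_{0}^{7} (10/(r^2 + 1)) · r dr = log(312500000).

Outer integral (in θ): ∫_{0}^{π} (log(312500000)) dθ = log(312500000^π).

Therefore ∬_D (10/(x^2 + y^2 + 1)) dA = log(312500000^π).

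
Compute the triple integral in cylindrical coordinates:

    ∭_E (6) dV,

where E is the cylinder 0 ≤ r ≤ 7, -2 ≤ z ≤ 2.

In cylindrical coordinates, x = r cos(θ), y = r sin(θ), z = z, and dV = r dr dθ dz.

The integrand becomes 6, so

    ∭_E (6) dV = ∫_{0}^{2π} ∫_{0}^{7} ∫_{-2}^{2} (6) · r dz dr dθ.

Inner (z): 24r.
Middle (r from 0 to 7): 588.
Outer (θ): 1176π.

Therefore the triple integral equals 1176π.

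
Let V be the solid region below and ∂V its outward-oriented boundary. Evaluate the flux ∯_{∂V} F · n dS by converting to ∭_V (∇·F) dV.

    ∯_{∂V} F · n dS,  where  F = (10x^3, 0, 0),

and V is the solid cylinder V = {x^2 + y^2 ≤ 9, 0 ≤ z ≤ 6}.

By the divergence theorem,

    ∯_{∂V} F · n dS = ∭_V (∇ · F) dV.

Compute the divergence:
    ∇ · F = ∂F_x/∂x + ∂F_y/∂y + ∂F_z/∂z = 30x^2 + 0 + 0 = 30x^2.

In cylindrical coordinates, x = r cos(θ), y = r sin(θ), z = z, dV = r dr dθ dz, with 0 ≤ r ≤ 3, 0 ≤ θ ≤ 2π, 0 ≤ z ≤ 6.

The integrand, after substitution and multiplying by the volume element, becomes (30r^2cos(θ)^2) · r, so

    ∭_V (∇·F) dV = ∫_0^{2π} ∫_0^{3} ∫_0^{6} (30r^2cos(θ)^2) · r dz dr dθ.

Inner (z from 0 to 6): 180r^3cos(θ)^2.
Middle (r from 0 to 3): 3645cos(θ)^2.
Outer (θ from 0 to 2π): 3645π.

Therefore ∯_{∂V} F · n dS = 3645π.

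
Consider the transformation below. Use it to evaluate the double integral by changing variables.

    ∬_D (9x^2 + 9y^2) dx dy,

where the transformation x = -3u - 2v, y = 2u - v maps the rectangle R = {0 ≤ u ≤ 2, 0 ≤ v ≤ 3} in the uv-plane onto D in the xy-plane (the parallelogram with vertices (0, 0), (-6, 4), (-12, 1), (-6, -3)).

Compute the Jacobian determinant of (x, y) with respect to (u, v):

    ∂(x,y)/∂(u,v) = | -3  -2 | = (-3)(-1) - (-2)(2) = 7.
                   | 2  -1 |

Its absolute value is |J| = 7 (the area scaling factor).

Substituting x = -3u - 2v, y = 2u - v into the integrand,

    9x^2 + 9y^2 → 117u^2 + 72u v + 45v^2,

so the integral becomes

    ∬_R (117u^2 + 72u v + 45v^2) · |J| du dv = ∫_0^2 ∫_0^3 (819u^2 + 504u v + 315v^2) dv du.

Inner (v): 2457u^2 + 2268u + 2835.
Outer (u): 16758.

Therefore ∬_D (9x^2 + 9y^2) dx dy = 16758.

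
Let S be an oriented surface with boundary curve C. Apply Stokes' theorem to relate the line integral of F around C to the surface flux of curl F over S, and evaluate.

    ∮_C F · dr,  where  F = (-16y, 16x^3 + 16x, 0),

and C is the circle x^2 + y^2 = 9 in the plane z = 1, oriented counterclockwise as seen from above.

Let S be the flat disk x^2 + y^2 ≤ 9 in the plane z = 1, with upward unit normal n̂ = ẑ. By Stokes' theorem,

    ∮_C F · dr = ∬_S (∇ × F) · n̂ dS = ∬_D (curl F)_z dA,

where D is the disk x^2 + y^2 ≤ 9.

Compute the curl of F = (-16y, 16x^3 + 16x, 0):
    (∇ × F)_x = ∂F_z/∂y - ∂F_y/∂z = 0,
    (∇ × F)_y = ∂F_x/∂z - ∂F_z/∂x = 0,
    (∇ × F)_z = ∂F_y/∂x - ∂F_x/∂y = 48x^2 + 32.

On z = 1, (curl F)_z = 48x^2 + 32.

Convert to polar (x = r cos θ, y = r sin θ, dA = r dr dθ); the integrand becomes 48r^2cos(θ)^2 + 32, so

    ∬_D (curl F)_z dA = ∫_0^{2π} ∫_0^{3} (48r^2cos(θ)^2 + 32) · r dr dθ.

Inner (r from 0 to 3): 972cos(θ)^2 + 144.
Outer (θ from 0 to 2π): 1260π.

Therefore ∮_C F · dr = 1260π.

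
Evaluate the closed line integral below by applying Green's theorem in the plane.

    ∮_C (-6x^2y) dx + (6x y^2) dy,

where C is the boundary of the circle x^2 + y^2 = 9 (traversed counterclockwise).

Green's theorem converts the closed line integral into a double integral over the enclosed region D:

    ∮_C P dx + Q dy = ∬_D (∂Q/∂x - ∂P/∂y) dA.

Here P = -6x^2y, Q = 6x y^2, so

    ∂Q/∂x = 6y^2,    ∂P/∂y = -6x^2,
    ∂Q/∂x - ∂P/∂y = 6x^2 + 6y^2.

D is the region x^2 + y^2 ≤ 9. Evaluating the double integral:

In polar coordinates (x = r cos θ, y = r sin θ, dA = r dr dθ) the integrand becomes 6r^2, so

    ∬_D (6x^2 + 6y^2) dA = ∫_0^{2π} ∫_0^{3} (6r^2) · r dr dθ.

Inner (r from 0 to 3): 243/2.
Outer (θ from 0 to 2π): 243π.

Therefore ∮_C P dx + Q dy = 243π.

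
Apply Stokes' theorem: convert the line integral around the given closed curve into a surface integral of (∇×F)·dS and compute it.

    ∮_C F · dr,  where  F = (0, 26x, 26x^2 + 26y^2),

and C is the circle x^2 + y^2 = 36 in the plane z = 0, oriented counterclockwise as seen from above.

Let S be the flat disk x^2 + y^2 ≤ 36 in the plane z = 0, with upward unit normal n̂ = ẑ. By Stokes' theorem,

    ∮_C F · dr = ∬_S (∇ × F) · n̂ dS = ∬_D (curl F)_z dA,

where D is the disk x^2 + y^2 ≤ 36.

Compute the curl of F = (0, 26x, 26x^2 + 26y^2):
    (∇ × F)_x = ∂F_z/∂y - ∂F_y/∂z = 52y,
    (∇ × F)_y = ∂F_x/∂z - ∂F_z/∂x = -52x,
    (∇ × F)_z = ∂F_y/∂x - ∂F_x/∂y = 26.

On z = 0, (curl F)_z = 26.

Convert to polar (x = r cos θ, y = r sin θ, dA = r dr dθ); the integrand becomes 26, so

    ∬_D (curl F)_z dA = ∫_0^{2π} ∫_0^{6} (26) · r dr dθ.

Inner (r from 0 to 6): 468.
Outer (θ from 0 to 2π): 936π.

Therefore ∮_C F · dr = 936π.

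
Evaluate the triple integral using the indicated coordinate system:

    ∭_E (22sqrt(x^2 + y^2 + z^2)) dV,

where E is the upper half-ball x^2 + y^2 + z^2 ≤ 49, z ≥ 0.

In spherical coordinates, x = ρ sin(φ) cos(θ), y = ρ sin(φ) sin(θ), z = ρ cos(φ), and dV = ρ^2 sin(φ) dρ dφ dθ.

The integrand becomes 22ρ, so

    ∭_E (22sqrt(x^2 + y^2 + z^2)) dV = ∫_{0}^{2π} ∫_{0}^{π/2} ∫_{0}^{7} (22ρ) · ρ^2 sin(φ) dρ dφ dθ.

Inner (ρ): 26411sin(φ)/2.
Middle (φ): 26411/2.
Outer (θ): 26411π.

Therefore the triple integral equals 26411π.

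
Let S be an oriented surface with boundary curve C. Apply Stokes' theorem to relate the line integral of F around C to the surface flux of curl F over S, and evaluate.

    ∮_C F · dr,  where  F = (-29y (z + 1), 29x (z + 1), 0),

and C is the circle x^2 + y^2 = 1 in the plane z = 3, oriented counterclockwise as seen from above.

Let S be the flat disk x^2 + y^2 ≤ 1 in the plane z = 3, with upward unit normal n̂ = ẑ. By Stokes' theorem,

    ∮_C F · dr = ∬_S (∇ × F) · n̂ dS = ∬_D (curl F)_z dA,

where D is the disk x^2 + y^2 ≤ 1.

Compute the curl of F = (-29y (z + 1), 29x (z + 1), 0):
    (∇ × F)_x = ∂F_z/∂y - ∂F_y/∂z = -29x,
    (∇ × F)_y = ∂F_x/∂z - ∂F_z/∂x = -29y,
    (∇ × F)_z = ∂F_y/∂x - ∂F_x/∂y = 58z + 58.

On z = 3, (curl F)_z = 232.

Convert to polar (x = r cos θ, y = r sin θ, dA = r dr dθ); the integrand becomes 232, so

    ∬_D (curl F)_z dA = ∫_0^{2π} ∫_0^{1} (232) · r dr dθ.

Inner (r from 0 to 1): 116.
Outer (θ from 0 to 2π): 232π.

Therefore ∮_C F · dr = 232π.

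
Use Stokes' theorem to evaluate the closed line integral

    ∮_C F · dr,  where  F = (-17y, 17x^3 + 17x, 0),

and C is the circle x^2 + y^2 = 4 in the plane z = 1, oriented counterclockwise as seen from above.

Let S be the flat disk x^2 + y^2 ≤ 4 in the plane z = 1, with upward unit normal n̂ = ẑ. By Stokes' theorem,

    ∮_C F · dr = ∬_S (∇ × F) · n̂ dS = ∬_D (curl F)_z dA,

where D is the disk x^2 + y^2 ≤ 4.

Compute the curl of F = (-17y, 17x^3 + 17x, 0):
    (∇ × F)_x = ∂F_z/∂y - ∂F_y/∂z = 0,
    (∇ × F)_y = ∂F_x/∂z - ∂F_z/∂x = 0,
    (∇ × F)_z = ∂F_y/∂x - ∂F_x/∂y = 51x^2 + 34.

On z = 1, (curl F)_z = 51x^2 + 34.

Convert to polar (x = r cos θ, y = r sin θ, dA = r dr dθ); the integrand becomes 51r^2cos(θ)^2 + 34, so

    ∬_D (curl F)_z dA = ∫_0^{2π} ∫_0^{2} (51r^2cos(θ)^2 + 34) · r dr dθ.

Inner (r from 0 to 2): 204cos(θ)^2 + 68.
Outer (θ from 0 to 2π): 340π.

Therefore ∮_C F · dr = 340π.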